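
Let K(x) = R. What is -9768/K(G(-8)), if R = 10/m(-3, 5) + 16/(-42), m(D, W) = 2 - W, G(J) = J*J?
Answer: 34188/13 ≈ 2629.8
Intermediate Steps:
G(J) = J²
R = -26/7 (R = 10/(2 - 1*5) + 16/(-42) = 10/(2 - 5) + 16*(-1/42) = 10/(-3) - 8/21 = 10*(-⅓) - 8/21 = -10/3 - 8/21 = -26/7 ≈ -3.7143)
K(x) = -26/7
-9768/K(G(-8)) = -9768/(-26/7) = -9768*(-7/26) = 34188/13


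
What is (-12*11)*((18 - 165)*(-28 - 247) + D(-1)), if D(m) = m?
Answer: -5335968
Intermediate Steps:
(-12*11)*((18 - 165)*(-28 - 247) + D(-1)) = (-12*11)*((18 - 165)*(-28 - 247) - 1) = -132*(-147*(-275) - 1) = -132*(40425 - 1) = -132*40424 = -5335968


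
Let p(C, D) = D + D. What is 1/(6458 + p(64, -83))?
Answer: 1/6292 ≈ 0.00015893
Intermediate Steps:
p(C, D) = 2*D
1/(6458 + p(64, -83)) = 1/(6458 + 2*(-83)) = 1/(6458 - 166) = 1/6292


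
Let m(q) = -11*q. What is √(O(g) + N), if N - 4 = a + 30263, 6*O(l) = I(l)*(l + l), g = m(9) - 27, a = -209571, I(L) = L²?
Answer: 4*I*√52881 ≈ 919.83*I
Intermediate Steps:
g = -126 (g = -11*9 - 27 = -99 - 27 = -126)
O(l) = l³/3 (O(l) = (l²*(l + l))/6 = (l²*(2*l))/6 = (2*l³)/6 = l³/3)
N = -179304 (N = 4 + (-209571 + 30263) = 4 - 179308 = -179304)
√(O(g) + N) = √((⅓)*(-126)³ - 179304) = √((⅓)*(-2000376) - 179304) = √(-666792 - 179304) = √(-846096) = 4*I*√52881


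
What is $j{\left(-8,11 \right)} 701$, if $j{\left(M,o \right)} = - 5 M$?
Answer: $28040$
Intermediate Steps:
$j{\left(-8,11 \right)} 701 = \left(-5\right) \left(-8\right) 701 = 40 \cdot 701 = 28040$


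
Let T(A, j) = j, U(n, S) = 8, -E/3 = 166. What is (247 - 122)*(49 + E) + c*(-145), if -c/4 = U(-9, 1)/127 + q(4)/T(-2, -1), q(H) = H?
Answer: -7417875/127 ≈ -58408.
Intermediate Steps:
E = -498 (E = -3*166 = -498)
c = 2000/127 (c = -4*(8/127 + 4/(-1)) = -4*(8*(1/127) + 4*(-1)) = -4*(8/127 - 4) = -4*(-500/127) = 2000/127 ≈ 15.748)
(247 - 122)*(49 + E) + c*(-145) = (247 - 122)*(49 - 498) + (2000/127)*(-145) = 125*(-449) - 290000/127 = -56125 - 290000/127 = -7417875/127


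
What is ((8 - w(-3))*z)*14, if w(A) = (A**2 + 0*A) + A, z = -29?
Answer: -812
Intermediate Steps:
w(A) = A + A**2 (w(A) = (A**2 + 0) + A = A**2 + A = A + A**2)
((8 - w(-3))*z)*14 = ((8 - (-3)*(1 - 3))*(-29))*14 = ((8 - (-3)*(-2))*(-29))*14 = ((8 - 1*6)*(-29))*14 = ((8 - 6)*(-29))*14 = (2*(-29))*14 = -58*14 = -812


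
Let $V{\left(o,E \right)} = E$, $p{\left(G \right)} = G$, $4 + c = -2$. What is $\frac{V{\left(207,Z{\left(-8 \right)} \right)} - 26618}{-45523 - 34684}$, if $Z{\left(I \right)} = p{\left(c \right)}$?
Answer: $\frac{26624}{80207} \approx 0.33194$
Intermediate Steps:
$c = -6$ ($c = -4 - 2 = -6$)
$Z{\left(I \right)} = -6$
$\frac{V{\left(207,Z{\left(-8 \right)} \right)} - 26618}{-45523 - 34684} = \frac{-6 - 26618}{-45523 - 34684} = - \frac{26624}{-80207} = \left(-26624\right) \left(- \frac{1}{80207}\right) = \frac{26624}{80207}$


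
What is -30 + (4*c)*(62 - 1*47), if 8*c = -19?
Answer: -345/2 ≈ -172.50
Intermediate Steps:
c = -19/8 (c = (⅛)*(-19) = -19/8 ≈ -2.3750)
-30 + (4*c)*(62 - 1*47) = -30 + (4*(-19/8))*(62 - 1*47) = -30 - 19*(62 - 47)/2 = -30 - 19/2*15 = -30 - 285/2 = -345/2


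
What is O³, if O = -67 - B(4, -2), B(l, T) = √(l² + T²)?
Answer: -304783 - 26974*√5 ≈ -3.6510e+5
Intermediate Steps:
B(l, T) = √(T² + l²)
O = -67 - 2*√5 (O = -67 - √((-2)² + 4²) = -67 - √(4 + 16) = -67 - √20 = -67 - 2*√5 ≈ -71.472)
O³ = (-67 - 2*√5)³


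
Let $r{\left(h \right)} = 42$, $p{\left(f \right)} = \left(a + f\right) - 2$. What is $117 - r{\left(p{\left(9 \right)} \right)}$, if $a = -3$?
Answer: $75$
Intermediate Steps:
$p{\left(f \right)} = -5 + f$ ($p{\left(f \right)} = \left(-3 + f\right) - 2 = -5 + f$)
$117 - r{\left(p{\left(9 \right)} \right)} = 117 - 42 = 75$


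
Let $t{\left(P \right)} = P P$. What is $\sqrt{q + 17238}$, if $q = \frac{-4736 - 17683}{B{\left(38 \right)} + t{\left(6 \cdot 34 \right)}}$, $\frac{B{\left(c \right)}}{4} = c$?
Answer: $\frac{\sqrt{7517972319330}}{20884} \approx 131.29$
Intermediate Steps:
$B{\left(c \right)} = 4 c$
$t{\left(P \right)} = P^{2}$
$q = - \frac{22419}{41768}$ ($q = \frac{-4736 - 17683}{4 \cdot 38 + \left(6 \cdot 34\right)^{2}} = - \frac{22419}{152 + 204^{2}} = - \frac{22419}{152 + 41616} = - \frac{22419}{41768} \approx -0.53675$)
$\sqrt{q + 17238} = \sqrt{- \frac{22419}{41768} + 17238} = \sqrt{\frac{719974365}{41768}} = \frac{\sqrt{7517972319330}}{20884}$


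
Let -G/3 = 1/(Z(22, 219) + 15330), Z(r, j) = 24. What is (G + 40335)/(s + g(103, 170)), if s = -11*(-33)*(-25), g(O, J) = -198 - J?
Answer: -29490647/6904182 ≈ -4.2714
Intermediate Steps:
G = -1/5118 (G = -3/(24 + 15330) = -3/15354 = -3*1/15354 = -1/5118 ≈ -0.00019539)
s = -9075 (s = 363*(-25) = -9075)
(G + 40335)/(s + g(103, 170)) = (-1/5118 + 40335)/(-9075 + (-198 - 1*170)) = 206434529/(5118*(-9075 + (-198 - 170))) = 206434529/(5118*(-9075 - 368)) = (206434529/5118)/(-9443) = (206434529/5118)*(-1/9443) = -29490647/6904182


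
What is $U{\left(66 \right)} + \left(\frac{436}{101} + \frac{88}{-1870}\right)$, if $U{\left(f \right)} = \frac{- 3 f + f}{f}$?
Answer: $\frac{19486}{8585} \approx 2.2698$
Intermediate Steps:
$U{\left(f \right)} = -2$ ($U{\left(f \right)} = \frac{\left(-2\right) f}{f} = -2$)
$U{\left(66 \right)} + \left(\frac{436}{101} + \frac{88}{-1870}\right) = -2 + \left(\frac{436}{101} + \frac{88}{-1870}\right) = -2 + \left(436 \cdot \frac{1}{101} + 88 \left(- \frac{1}{1870}\right)\right) = -2 + \left(\frac{436}{101} - \frac{4}{85}\right) = -2 + \frac{36656}{8585} = \frac{19486}{8585}$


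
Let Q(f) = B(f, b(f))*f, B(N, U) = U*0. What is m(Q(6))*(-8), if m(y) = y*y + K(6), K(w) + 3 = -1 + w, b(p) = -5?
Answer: -16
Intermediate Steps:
B(N, U) = 0
K(w) = -4 + w (K(w) = -3 + (-1 + w) = -4 + w)
Q(f) = 0 (Q(f) = 0*f = 0)
m(y) = 2 + y² (m(y) = y*y + (-4 + 6) = y² + 2 = 2 + y²)
m(Q(6))*(-8) = (2 + 0²)*(-8) = (2 + 0)*(-8) = 2*(-8) = -16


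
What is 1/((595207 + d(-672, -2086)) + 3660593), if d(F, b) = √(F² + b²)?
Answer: 212790/905591441851 - 91*√145/9055914418510 ≈ 2.3485e-7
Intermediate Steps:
1/((595207 + d(-672, -2086)) + 3660593) = 1/((595207 + √((-672)² + (-2086)²)) + 3660593) = 1/((595207 + √(451584 + 4351396)) + 3660593) = 1/((595207 + √4802980) + 3660593) = 1/((595207 + 182*√145) + 3660593) = 1/(4255800 + 182*√145)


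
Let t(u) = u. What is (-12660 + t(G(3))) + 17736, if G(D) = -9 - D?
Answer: 5064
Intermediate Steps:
(-12660 + t(G(3))) + 17736 = (-12660 + (-9 - 1*3)) + 17736 = (-12660 + (-9 - 3)) + 17736 = (-12660 - 12) + 17736 = -12672 + 17736 = 5064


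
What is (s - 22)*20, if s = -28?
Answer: -1000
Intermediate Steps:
(s - 22)*20 = (-28 - 22)*20 = -50*20 = -1000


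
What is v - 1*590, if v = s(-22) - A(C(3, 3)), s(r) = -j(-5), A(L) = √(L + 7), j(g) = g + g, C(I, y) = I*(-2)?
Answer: -581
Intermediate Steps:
C(I, y) = -2*I
j(g) = 2*g
A(L) = √(7 + L)
s(r) = 10 (s(r) = -2*(-5) = -1*(-10) = 10)
v = 9 (v = 10 - √(7 - 2*3) = 10 - √(7 - 6) = 10 - √1 = 10 - 1*1 = 10 - 1 = 9)
v - 1*590 = 9 - 1*590 = 9 - 590 = -581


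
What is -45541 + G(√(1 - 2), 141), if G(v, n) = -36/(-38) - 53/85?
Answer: -73548192/1615 ≈ -45541.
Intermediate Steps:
G(v, n) = 523/1615 (G(v, n) = -36*(-1/38) - 53*1/85 = 18/19 - 53/85 = 523/1615)
-45541 + G(√(1 - 2), 141) = -45541 + 523/1615 = -73548192/1615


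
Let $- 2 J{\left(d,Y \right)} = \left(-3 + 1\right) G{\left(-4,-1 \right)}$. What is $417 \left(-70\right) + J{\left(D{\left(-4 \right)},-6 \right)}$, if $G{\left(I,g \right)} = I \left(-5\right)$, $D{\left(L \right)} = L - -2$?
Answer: $-29170$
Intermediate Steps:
$D{\left(L \right)} = 2 + L$ ($D{\left(L \right)} = L + 2 = 2 + L$)
$G{\left(I,g \right)} = - 5 I$
$J{\left(d,Y \right)} = 20$ ($J{\left(d,Y \right)} = - \frac{\left(-3 + 1\right) \left(\left(-5\right) \left(-4\right)\right)}{2} = - \frac{\left(-2\right) 20}{2} = \left(- \frac{1}{2}\right) \left(-40\right) = 20$)
$417 \left(-70\right) + J{\left(D{\left(-4 \right)},-6 \right)} = 417 \left(-70\right) + 20 = -29190 + 20 = -29170$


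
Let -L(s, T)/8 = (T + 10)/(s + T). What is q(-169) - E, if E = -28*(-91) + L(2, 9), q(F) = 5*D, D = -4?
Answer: -28096/11 ≈ -2554.2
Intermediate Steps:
L(s, T) = -8*(10 + T)/(T + s) (L(s, T) = -8*(T + 10)/(s + T) = -8*(10 + T)/(T + s))
q(F) = -20 (q(F) = 5*(-4) = -20)
E = 27876/11 (E = -28*(-91) + 8*(-10 - 1*9)/(9 + 2) = 2548 + 8*(-10 - 9)/11 = 2548 + 8*(1/11)*(-19) = 2548 - 152/11 = 27876/11 ≈ 2534.2)
q(-169) - E = -20 - 1*27876/11 = -20 - 27876/11 = -28096/11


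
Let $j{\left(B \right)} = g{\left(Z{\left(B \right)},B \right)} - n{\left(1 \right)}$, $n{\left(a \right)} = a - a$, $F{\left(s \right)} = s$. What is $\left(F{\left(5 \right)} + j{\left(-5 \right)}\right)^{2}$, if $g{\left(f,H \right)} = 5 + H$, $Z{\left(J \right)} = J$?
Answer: $25$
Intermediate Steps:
$n{\left(a \right)} = 0$
$j{\left(B \right)} = 5 + B$ ($j{\left(B \right)} = \left(5 + B\right) - 0 = \left(5 + B\right) + 0 = 5 + B$)
$\left(F{\left(5 \right)} + j{\left(-5 \right)}\right)^{2} = \left(5 + \left(5 - 5\right)\right)^{2} = \left(5 + 0\right)^{2} = 5^{2} = 25$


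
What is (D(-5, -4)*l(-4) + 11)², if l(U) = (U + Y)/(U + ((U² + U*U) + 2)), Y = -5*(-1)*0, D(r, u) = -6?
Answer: 3481/25 ≈ 139.24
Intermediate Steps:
Y = 0 (Y = 5*0 = 0)
l(U) = U/(2 + U + 2*U²) (l(U) = (U + 0)/(U + ((U² + U*U) + 2)) = U/(U + ((U² + U²) + 2)) = U/(U + (2*U² + 2)) = U/(U + (2 + 2*U²)) = U/(2 + U + 2*U²))
(D(-5, -4)*l(-4) + 11)² = (-(-24)/(2 - 4 + 2*(-4)²) + 11)² = (-(-24)/(2 - 4 + 2*16) + 11)² = (-(-24)/(2 - 4 + 32) + 11)² = (-(-24)/30 + 11)² = (-6*(-2/15) + 11)² = (⅘ + 11)² = (59/5)² = 3481/25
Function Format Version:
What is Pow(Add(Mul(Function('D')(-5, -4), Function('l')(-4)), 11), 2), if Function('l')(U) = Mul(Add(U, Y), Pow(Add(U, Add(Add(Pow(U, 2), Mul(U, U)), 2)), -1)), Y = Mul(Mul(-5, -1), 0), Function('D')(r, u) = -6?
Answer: Rational(3481, 25) ≈ 139.24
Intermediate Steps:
Y = 0 (Y = Mul(5, 0) = 0)
Function('l')(U) = Mul(U, Pow(Add(2, U, Mul(2, Pow(U, 2))), -1)) (Function('l')(U) = Mul(Add(U, 0), Pow(Add(U, Add(Add(Pow(U, 2), Mul(U, U)), 2)), -1)) = Mul(U, Pow(Add(U, Add(Add(Pow(U, 2), Pow(U, 2)), 2)), -1)) = Mul(U, Pow(Add(U, Add(Mul(2, Pow(U, 2)), 2)), -1)) = Mul(U, Pow(Add(U, Add(2, Mul(2, Pow(U, 2)))), -1)) = Mul(U, Pow(Add(2, U, Mul(2, Pow(U, 2))), -1)))
Pow(Add(Mul(Function('D')(-5, -4), Function('l')(-4)), 11), 2) = Pow(Add(Mul(-6, Mul(-4, Pow(Add(2, -4, Mul(2, Pow(-4, 2))), -1))), 11), 2) = Pow(Add(Mul(-6, Mul(-4, Pow(Add(2, -4, Mul(2, 16)), -1))), 11), 2) = Pow(Add(Mul(-6, Mul(-4, Pow(Add(2, -4, 32), -1))), 11), 2) = Pow(Add(Mul(-6, Mul(-4, Pow(30, -1))), 11), 2) = Pow(Add(Mul(-6, Mul(-4, Rational(1, 30))), 11), 2) = Pow(Add(Mul(-6, Rational(-2, 15)), 11), 2) = Pow(Add(Rational(4, 5), 11), 2) = Pow(Rational(59, 5), 2) = Rational(3481, 25)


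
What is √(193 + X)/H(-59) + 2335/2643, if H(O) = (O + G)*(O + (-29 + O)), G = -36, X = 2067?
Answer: 2335/2643 + 2*√565/13965 ≈ 0.88687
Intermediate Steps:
H(O) = (-36 + O)*(-29 + 2*O) (H(O) = (O - 36)*(O + (-29 + O)) = (-36 + O)*(-29 + 2*O))
√(193 + X)/H(-59) + 2335/2643 = √(193 + 2067)/(1044 - 101*(-59) + 2*(-59)²) + 2335/2643 = √2260/(1044 + 5959 + 2*3481) + 2335*(1/2643) = (2*√565)/(1044 + 5959 + 6962) + 2335/2643 = (2*√565)/13965 + 2335/2643 = (2*√565)*(1/13965) + 2335/2643 = 2*√565/13965 + 2335/2643 = 2335/2643 + 2*√565/13965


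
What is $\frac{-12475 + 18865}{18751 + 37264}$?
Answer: $\frac{1278}{11203} \approx 0.11408$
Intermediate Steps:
$\frac{-12475 + 18865}{18751 + 37264} = \frac{6390}{56015} = 6390 \cdot \frac{1}{56015} = \frac{1278}{11203}$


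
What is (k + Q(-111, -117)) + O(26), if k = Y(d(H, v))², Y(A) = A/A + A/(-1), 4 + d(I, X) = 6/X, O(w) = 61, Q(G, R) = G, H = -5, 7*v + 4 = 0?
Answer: 761/4 ≈ 190.25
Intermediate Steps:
v = -4/7 (v = -4/7 + (⅐)*0 = -4/7 + 0 = -4/7 ≈ -0.57143)
d(I, X) = -4 + 6/X
Y(A) = 1 - A (Y(A) = 1 + A*(-1) = 1 - A)
k = 961/4 (k = (1 - (-4 + 6/(-4/7)))² = (1 - (-4 + 6*(-7/4)))² = (1 - (-4 - 21/2))² = (1 - 1*(-29/2))² = (1 + 29/2)² = (31/2)² = 961/4 ≈ 240.25)
(k + Q(-111, -117)) + O(26) = (961/4 - 111) + 61 = 517/4 + 61 = 761/4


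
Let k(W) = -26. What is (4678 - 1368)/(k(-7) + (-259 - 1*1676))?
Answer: -3310/1961 ≈ -1.6879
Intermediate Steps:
(4678 - 1368)/(k(-7) + (-259 - 1*1676)) = (4678 - 1368)/(-26 + (-259 - 1*1676)) = 3310/(-26 + (-259 - 1676)) = 3310/(-26 - 1935) = 3310/(-1961) = 3310*(-1/1961) = -3310/1961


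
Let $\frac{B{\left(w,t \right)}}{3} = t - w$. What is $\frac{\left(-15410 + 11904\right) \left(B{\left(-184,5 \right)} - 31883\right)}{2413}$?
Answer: $\frac{109793896}{2413} \approx 45501.0$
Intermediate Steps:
$B{\left(w,t \right)} = - 3 w + 3 t$ ($B{\left(w,t \right)} = 3 \left(t - w\right) = - 3 w + 3 t$)
$\frac{\left(-15410 + 11904\right) \left(B{\left(-184,5 \right)} - 31883\right)}{2413} = \frac{\left(-15410 + 11904\right) \left(\left(\left(-3\right) \left(-184\right) + 3 \cdot 5\right) - 31883\right)}{2413} = - 3506 \left(\left(552 + 15\right) - 31883\right) \frac{1}{2413} = - 3506 \left(567 - 31883\right) \frac{1}{2413} = \left(-3506\right) \left(-31316\right) \frac{1}{2413} = 109793896 \cdot \frac{1}{2413} = \frac{109793896}{2413}$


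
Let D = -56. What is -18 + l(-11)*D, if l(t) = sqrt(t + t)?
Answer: -18 - 56*I*sqrt(22) ≈ -18.0 - 262.66*I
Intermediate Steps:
l(t) = sqrt(2)*sqrt(t) (l(t) = sqrt(2*t) = sqrt(2)*sqrt(t))
-18 + l(-11)*D = -18 + (sqrt(2)*sqrt(-11))*(-56) = -18 + (sqrt(2)*(I*sqrt(11)))*(-56) = -18 + (I*sqrt(22))*(-56) = -18 - 56*I*sqrt(22)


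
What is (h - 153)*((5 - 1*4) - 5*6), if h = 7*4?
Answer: 3625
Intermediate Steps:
h = 28
(h - 153)*((5 - 1*4) - 5*6) = (28 - 153)*((5 - 1*4) - 5*6) = -125*((5 - 4) - 30) = -125*(1 - 30) = -125*(-29) = 3625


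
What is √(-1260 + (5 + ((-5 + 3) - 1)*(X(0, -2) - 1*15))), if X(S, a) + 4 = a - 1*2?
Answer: I*√1186 ≈ 34.438*I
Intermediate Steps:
X(S, a) = -6 + a (X(S, a) = -4 + (a - 1*2) = -4 + (a - 2) = -4 + (-2 + a) = -6 + a)
√(-1260 + (5 + ((-5 + 3) - 1)*(X(0, -2) - 1*15))) = √(-1260 + (5 + ((-5 + 3) - 1)*((-6 - 2) - 1*15))) = √(-1260 + (5 + (-2 - 1)*(-8 - 15))) = √(-1260 + (5 - 3*(-23))) = √(-1260 + (5 + 69)) = √(-1260 + 74) = √(-1186) = I*√1186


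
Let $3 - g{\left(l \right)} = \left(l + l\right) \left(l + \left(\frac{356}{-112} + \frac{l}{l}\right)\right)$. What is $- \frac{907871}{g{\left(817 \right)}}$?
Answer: $\frac{12710194}{18639813} \approx 0.68188$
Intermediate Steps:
$g{\left(l \right)} = 3 - 2 l \left(- \frac{61}{28} + l\right)$ ($g{\left(l \right)} = 3 - \left(l + l\right) \left(l + \left(\frac{356}{-112} + \frac{l}{l}\right)\right) = 3 - 2 l \left(l + \left(356 \left(- \frac{1}{112}\right) + 1\right)\right) = 3 - 2 l \left(l + \left(- \frac{89}{28} + 1\right)\right) = 3 - 2 l \left(l - \frac{61}{28}\right) = 3 - 2 l \left(- \frac{61}{28} + l\right)$)
$- \frac{907871}{g{\left(817 \right)}} = - \frac{907871}{3 - 2 \cdot 817^{2} + \frac{61}{14} \cdot 817} = - \frac{907871}{3 - 1334978 + \frac{49837}{14}} = - \frac{907871}{- \frac{18639813}{14}} = \left(-907871\right) \left(- \frac{14}{18639813}\right) = \frac{12710194}{18639813}$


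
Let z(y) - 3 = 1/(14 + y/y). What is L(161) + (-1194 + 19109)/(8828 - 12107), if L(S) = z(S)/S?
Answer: -624839/114765 ≈ -5.4445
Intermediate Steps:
z(y) = 46/15 (z(y) = 3 + 1/(14 + y/y) = 3 + 1/(14 + 1) = 3 + 1/15 = 46/15)
L(S) = 46/(15*S)
L(161) + (-1194 + 19109)/(8828 - 12107) = (46/15)/161 + (-1194 + 19109)/(8828 - 12107) = (46/15)*(1/161) + 17915/(-3279) = 2/105 + 17915*(-1/3279) = 2/105 - 17915/3279 = -624839/114765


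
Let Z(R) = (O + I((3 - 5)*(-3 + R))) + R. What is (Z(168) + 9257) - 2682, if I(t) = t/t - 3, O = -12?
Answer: 6729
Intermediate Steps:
I(t) = -2 (I(t) = 1 - 3 = -2)
Z(R) = -14 + R (Z(R) = (-12 - 2) + R = -14 + R)
(Z(168) + 9257) - 2682 = ((-14 + 168) + 9257) - 2682 = (154 + 9257) - 2682 = 9411 - 2682 = 6729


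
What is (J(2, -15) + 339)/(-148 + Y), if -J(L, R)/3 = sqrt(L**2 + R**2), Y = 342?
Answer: 339/194 - 3*sqrt(229)/194 ≈ 1.5134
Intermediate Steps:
J(L, R) = -3*sqrt(L**2 + R**2)
(J(2, -15) + 339)/(-148 + Y) = (-3*sqrt(2**2 + (-15)**2) + 339)/(-148 + 342) = (-3*sqrt(4 + 225) + 339)/194 = (-3*sqrt(229) + 339)/194 = (339 - 3*sqrt(229))/194 = 339/194 - 3*sqrt(229)/194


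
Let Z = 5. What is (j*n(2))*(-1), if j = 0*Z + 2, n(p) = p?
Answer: -4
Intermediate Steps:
j = 2 (j = 0*5 + 2 = 0 + 2 = 2)
(j*n(2))*(-1) = (2*2)*(-1) = 4*(-1) = -4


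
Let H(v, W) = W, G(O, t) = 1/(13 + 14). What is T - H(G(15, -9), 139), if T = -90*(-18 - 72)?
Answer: 7961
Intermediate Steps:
G(O, t) = 1/27
T = 8100 (T = -90*(-90) = 8100)
T - H(G(15, -9), 139) = 8100 - 1*139 = 8100 - 139 = 7961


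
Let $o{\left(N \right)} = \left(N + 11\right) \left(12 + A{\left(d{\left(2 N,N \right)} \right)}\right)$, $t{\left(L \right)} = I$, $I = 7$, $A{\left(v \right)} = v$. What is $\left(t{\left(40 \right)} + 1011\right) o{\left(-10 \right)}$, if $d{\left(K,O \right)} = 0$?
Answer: $12216$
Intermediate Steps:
$t{\left(L \right)} = 7$
$o{\left(N \right)} = 132 + 12 N$ ($o{\left(N \right)} = \left(N + 11\right) \left(12 + 0\right) = \left(11 + N\right) 12 = 132 + 12 N$)
$\left(t{\left(40 \right)} + 1011\right) o{\left(-10 \right)} = \left(7 + 1011\right) \left(132 + 12 \left(-10\right)\right) = 1018 \left(132 - 120\right) = 1018 \cdot 12 = 12216$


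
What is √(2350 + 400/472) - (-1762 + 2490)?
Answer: -728 + 10*√81833/59 ≈ -679.51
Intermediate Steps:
√(2350 + 400/472) - (-1762 + 2490) = √(2350 + 400*(1/472)) - 1*728 = √(2350 + 50/59) - 728 = √(138700/59) - 728 = 10*√81833/59 - 728 = -728 + 10*√81833/59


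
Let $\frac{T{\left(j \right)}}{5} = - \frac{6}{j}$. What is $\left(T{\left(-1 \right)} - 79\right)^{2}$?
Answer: $2401$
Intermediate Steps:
$T{\left(j \right)} = - \frac{30}{j}$ ($T{\left(j \right)} = 5 \left(- \frac{6}{j}\right) = - \frac{30}{j}$)
$\left(T{\left(-1 \right)} - 79\right)^{2} = \left(- \frac{30}{-1} - 79\right)^{2} = \left(\left(-30\right) \left(-1\right) - 79\right)^{2} = \left(30 - 79\right)^{2} = \left(-49\right)^{2} = 2401$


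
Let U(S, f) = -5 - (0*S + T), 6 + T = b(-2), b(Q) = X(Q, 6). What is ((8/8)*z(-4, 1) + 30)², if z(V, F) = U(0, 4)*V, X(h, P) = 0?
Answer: 676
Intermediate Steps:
b(Q) = 0
T = -6 (T = -6 + 0 = -6)
U(S, f) = 1 (U(S, f) = -5 - (0*S - 6) = -5 - (0 - 6) = -5 - 1*(-6) = -5 + 6 = 1)
z(V, F) = V (z(V, F) = 1*V = V)
((8/8)*z(-4, 1) + 30)² = ((8/8)*(-4) + 30)² = ((8*(⅛))*(-4) + 30)² = (1*(-4) + 30)² = (-4 + 30)² = 26² = 676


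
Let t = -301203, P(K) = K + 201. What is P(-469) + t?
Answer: -301471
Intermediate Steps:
P(K) = 201 + K
P(-469) + t = (201 - 469) - 301203 = -268 - 301203 = -301471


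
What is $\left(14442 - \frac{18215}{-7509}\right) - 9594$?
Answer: $\frac{36421847}{7509} \approx 4850.4$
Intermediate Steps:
$\left(14442 - \frac{18215}{-7509}\right) - 9594 = \left(14442 - - \frac{18215}{7509}\right) - 9594 = \left(14442 + \frac{18215}{7509}\right) - 9594 = \frac{108463193}{7509} - 9594 = \frac{36421847}{7509}$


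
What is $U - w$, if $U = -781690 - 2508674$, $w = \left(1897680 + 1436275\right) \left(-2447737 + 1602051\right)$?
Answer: $2819475777766$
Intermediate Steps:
$w = -2819479068130$ ($w = 3333955 \left(-845686\right) = -2819479068130$)
$U = -3290364$
$U - w = -3290364 - -2819479068130 = -3290364 + 2819479068130 = 2819475777766$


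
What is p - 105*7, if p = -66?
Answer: -801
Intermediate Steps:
p - 105*7 = -66 - 105*7 = -66 - 735 = -801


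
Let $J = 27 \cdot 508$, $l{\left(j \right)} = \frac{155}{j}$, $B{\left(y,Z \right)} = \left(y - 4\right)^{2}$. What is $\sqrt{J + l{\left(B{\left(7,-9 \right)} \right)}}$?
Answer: $\frac{\sqrt{123599}}{3} \approx 117.19$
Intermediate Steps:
$B{\left(y,Z \right)} = \left(-4 + y\right)^{2}$
$J = 13716$
$\sqrt{J + l{\left(B{\left(7,-9 \right)} \right)}} = \sqrt{13716 + \frac{155}{\left(-4 + 7\right)^{2}}} = \sqrt{13716 + \frac{155}{3^{2}}} = \sqrt{13716 + \frac{155}{9}} = \sqrt{\frac{123599}{9}} = \frac{\sqrt{123599}}{3}$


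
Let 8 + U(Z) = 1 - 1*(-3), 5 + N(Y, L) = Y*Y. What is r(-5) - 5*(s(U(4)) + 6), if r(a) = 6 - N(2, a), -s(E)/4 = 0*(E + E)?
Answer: -23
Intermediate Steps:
N(Y, L) = -5 + Y² (N(Y, L) = -5 + Y*Y = -5 + Y²)
U(Z) = -4 (U(Z) = -8 + (1 - 1*(-3)) = -8 + (1 + 3) = -8 + 4 = -4)
s(E) = 0 (s(E) = -0*(E + E) = -0*2*E = -4*0 = 0)
r(a) = 7 (r(a) = 6 - (-5 + 2²) = 6 - (-5 + 4) = 6 - 1*(-1) = 6 + 1 = 7)
r(-5) - 5*(s(U(4)) + 6) = 7 - 5*(0 + 6) = 7 - 5*6 = 7 - 1*30 = 7 - 30 = -23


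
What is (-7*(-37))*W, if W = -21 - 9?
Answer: -7770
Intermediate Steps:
W = -30
(-7*(-37))*W = -7*(-37)*(-30) = 259*(-30) = -7770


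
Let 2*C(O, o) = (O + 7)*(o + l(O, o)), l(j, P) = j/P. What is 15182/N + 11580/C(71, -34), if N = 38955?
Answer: -541142902/69041245 ≈ -7.8380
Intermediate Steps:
C(O, o) = (7 + O)*(o + O/o)/2 (C(O, o) = ((O + 7)*(o + O/o))/2 = ((7 + O)*(o + O/o))/2 = (7 + O)*(o + O/o)/2)
15182/N + 11580/C(71, -34) = 15182/38955 + 11580/(((½)*(71² + 7*71 + (-34)²*(7 + 71))/(-34))) = 15182*(1/38955) + 11580/(((½)*(-1/34)*(5041 + 497 + 1156*78))) = 15182/38955 + 11580/(((½)*(-1/34)*(5041 + 497 + 90168))) = 15182/38955 + 11580/(((½)*(-1/34)*95706)) = 15182/38955 + 11580/(-47853/34) = 15182/38955 + 11580*(-34/47853) = 15182/38955 - 131240/15951 = -541142902/69041245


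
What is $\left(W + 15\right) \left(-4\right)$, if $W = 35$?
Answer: $-200$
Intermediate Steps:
$\left(W + 15\right) \left(-4\right) = \left(35 + 15\right) \left(-4\right) = 50 \left(-4\right) = -200$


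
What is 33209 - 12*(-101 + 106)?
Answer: 33149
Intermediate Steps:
33209 - 12*(-101 + 106) = 33209 - 12*5 = 33209 - 60 = 33149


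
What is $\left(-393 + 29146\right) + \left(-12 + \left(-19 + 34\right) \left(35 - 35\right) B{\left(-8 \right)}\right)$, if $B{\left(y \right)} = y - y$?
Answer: $28741$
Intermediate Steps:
$B{\left(y \right)} = 0$
$\left(-393 + 29146\right) + \left(-12 + \left(-19 + 34\right) \left(35 - 35\right) B{\left(-8 \right)}\right) = \left(-393 + 29146\right) - \left(12 - \left(-19 + 34\right) \left(35 - 35\right) 0\right) = 28753 - \left(12 - 15 \cdot 0 \cdot 0\right) = 28753 + \left(-12 + 0 \cdot 0\right) = 28753 + \left(-12 + 0\right) = 28753 - 12 = 28741$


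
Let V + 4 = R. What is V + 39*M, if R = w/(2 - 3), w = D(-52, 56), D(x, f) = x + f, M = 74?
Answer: 2878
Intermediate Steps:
D(x, f) = f + x
w = 4 (w = 56 - 52 = 4)
R = -4 (R = 4/(2 - 3) = 4/(-1) = -1*4 = -4)
V = -8 (V = -4 - 4 = -8)
V + 39*M = -8 + 39*74 = -8 + 2886 = 2878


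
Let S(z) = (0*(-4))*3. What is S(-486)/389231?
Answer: 0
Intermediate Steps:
S(z) = 0 (S(z) = 0*3 = 0)
S(-486)/389231 = 0/389231 = 0*(1/389231) = 0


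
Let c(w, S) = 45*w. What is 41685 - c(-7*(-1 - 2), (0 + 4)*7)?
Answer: 40740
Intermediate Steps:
41685 - c(-7*(-1 - 2), (0 + 4)*7) = 41685 - 45*(-7*(-1 - 2)) = 41685 - 45*(-7*(-3)) = 41685 - 45*21 = 41685 - 1*945 = 41685 - 945 = 40740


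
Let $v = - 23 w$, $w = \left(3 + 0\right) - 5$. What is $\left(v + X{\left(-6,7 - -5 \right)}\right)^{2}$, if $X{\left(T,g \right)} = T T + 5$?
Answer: $7569$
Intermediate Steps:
$w = -2$ ($w = 3 - 5 = -2$)
$X{\left(T,g \right)} = 5 + T^{2}$ ($X{\left(T,g \right)} = T^{2} + 5 = 5 + T^{2}$)
$v = 46$ ($v = \left(-23\right) \left(-2\right) = 46$)
$\left(v + X{\left(-6,7 - -5 \right)}\right)^{2} = \left(46 + \left(5 + \left(-6\right)^{2}\right)\right)^{2} = \left(46 + \left(5 + 36\right)\right)^{2} = \left(46 + 41\right)^{2} = 87^{2} = 7569$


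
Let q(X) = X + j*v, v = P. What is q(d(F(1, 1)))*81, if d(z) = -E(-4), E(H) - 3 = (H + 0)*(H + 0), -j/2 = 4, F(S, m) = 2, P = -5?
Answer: 1701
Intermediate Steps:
v = -5
j = -8 (j = -2*4 = -8)
E(H) = 3 + H² (E(H) = 3 + (H + 0)*(H + 0) = 3 + H*H = 3 + H²)
d(z) = -19 (d(z) = -(3 + (-4)²) = -(3 + 16) = -1*19 = -19)
q(X) = 40 + X (q(X) = X - 8*(-5) = X + 40 = 40 + X)
q(d(F(1, 1)))*81 = (40 - 19)*81 = 21*81 = 1701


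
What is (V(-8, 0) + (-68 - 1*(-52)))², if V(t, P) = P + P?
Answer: 256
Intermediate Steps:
V(t, P) = 2*P
(V(-8, 0) + (-68 - 1*(-52)))² = (2*0 + (-68 - 1*(-52)))² = (0 + (-68 + 52))² = (0 - 16)² = (-16)² = 256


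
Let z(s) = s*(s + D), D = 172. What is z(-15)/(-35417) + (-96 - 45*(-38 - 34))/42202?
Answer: 105368379/747334117 ≈ 0.14099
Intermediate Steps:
z(s) = s*(172 + s) (z(s) = s*(s + 172) = s*(172 + s))
z(-15)/(-35417) + (-96 - 45*(-38 - 34))/42202 = -15*(172 - 15)/(-35417) + (-96 - 45*(-38 - 34))/42202 = -15*157*(-1/35417) + (-96 - 45*(-72))*(1/42202) = -2355*(-1/35417) + (-96 + 3240)*(1/42202) = 2355/35417 + 3144*(1/42202) = 2355/35417 + 1572/21101 = 105368379/747334117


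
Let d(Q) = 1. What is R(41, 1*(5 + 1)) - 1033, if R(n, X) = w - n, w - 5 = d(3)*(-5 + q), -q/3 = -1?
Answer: -1071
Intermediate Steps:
q = 3 (q = -3*(-1) = 3)
w = 3 (w = 5 + 1*(-5 + 3) = 5 + 1*(-2) = 5 - 2 = 3)
R(n, X) = 3 - n
R(41, 1*(5 + 1)) - 1033 = (3 - 1*41) - 1033 = (3 - 41) - 1033 = -38 - 1033 = -1071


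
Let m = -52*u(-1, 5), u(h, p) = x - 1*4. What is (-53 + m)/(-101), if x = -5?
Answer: -415/101 ≈ -4.1089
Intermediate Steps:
u(h, p) = -9 (u(h, p) = -5 - 1*4 = -5 - 4 = -9)
m = 468 (m = -52*(-9) = 468)
(-53 + m)/(-101) = (-53 + 468)/(-101) = -1/101*415 = -415/101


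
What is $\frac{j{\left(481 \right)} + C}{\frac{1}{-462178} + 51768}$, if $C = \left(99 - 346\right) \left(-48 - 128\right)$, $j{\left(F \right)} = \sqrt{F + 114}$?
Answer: $\frac{20091802016}{23926030703} + \frac{462178 \sqrt{595}}{23926030703} \approx 0.84022$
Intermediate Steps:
$j{\left(F \right)} = \sqrt{114 + F}$
$C = 43472$ ($C = - 247 \left(-48 - 128\right) = \left(-247\right) \left(-176\right) = 43472$)
$\frac{j{\left(481 \right)} + C}{\frac{1}{-462178} + 51768} = \frac{\sqrt{114 + 481} + 43472}{\frac{1}{-462178} + 51768} = \frac{\sqrt{595} + 43472}{- \frac{1}{462178} + 51768} = \frac{43472 + \sqrt{595}}{\frac{23926030703}{462178}} = \left(43472 + \sqrt{595}\right) \frac{462178}{23926030703} = \frac{20091802016}{23926030703} + \frac{462178 \sqrt{595}}{23926030703}$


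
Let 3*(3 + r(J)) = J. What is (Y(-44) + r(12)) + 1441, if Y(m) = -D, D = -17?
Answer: 1459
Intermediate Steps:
r(J) = -3 + J/3
Y(m) = 17 (Y(m) = -1*(-17) = 17)
(Y(-44) + r(12)) + 1441 = (17 + (-3 + (1/3)*12)) + 1441 = (17 + (-3 + 4)) + 1441 = (17 + 1) + 1441 = 18 + 1441 = 1459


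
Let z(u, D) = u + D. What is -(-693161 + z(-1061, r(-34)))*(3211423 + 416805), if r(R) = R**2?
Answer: 2514601467048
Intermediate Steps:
z(u, D) = D + u
-(-693161 + z(-1061, r(-34)))*(3211423 + 416805) = -(-693161 + ((-34)**2 - 1061))*(3211423 + 416805) = -(-693161 + (1156 - 1061))*3628228 = -(-693161 + 95)*3628228 = -(-693066)*3628228 = -1*(-2514601467048) = 2514601467048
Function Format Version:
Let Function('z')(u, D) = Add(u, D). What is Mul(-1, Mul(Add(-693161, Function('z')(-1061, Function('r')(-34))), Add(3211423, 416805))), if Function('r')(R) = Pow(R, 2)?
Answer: 2514601467048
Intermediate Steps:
Function('z')(u, D) = Add(D, u)
Mul(-1, Mul(Add(-693161, Function('z')(-1061, Function('r')(-34))), Add(3211423, 416805))) = Mul(-1, Mul(Add(-693161, Add(Pow(-34, 2), -1061)), Add(3211423, 416805))) = Mul(-1, Mul(Add(-693161, Add(1156, -1061)), 3628228)) = Mul(-1, Mul(Add(-693161, 95), 3628228)) = Mul(-1, Mul(-693066, 3628228)) = Mul(-1, -2514601467048) = 2514601467048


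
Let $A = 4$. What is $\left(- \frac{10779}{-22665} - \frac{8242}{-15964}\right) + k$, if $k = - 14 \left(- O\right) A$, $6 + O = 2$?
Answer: $- \frac{1034483443}{4638770} \approx -223.01$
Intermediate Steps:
$O = -4$ ($O = -6 + 2 = -4$)
$k = -224$ ($k = - 14 \left(\left(-1\right) \left(-4\right)\right) 4 = \left(-14\right) 4 \cdot 4 = \left(-56\right) 4 = -224$)
$\left(- \frac{10779}{-22665} - \frac{8242}{-15964}\right) + k = \left(- \frac{10779}{-22665} - \frac{8242}{-15964}\right) - 224 = \left(\left(-10779\right) \left(- \frac{1}{22665}\right) - - \frac{317}{614}\right) - 224 = \left(\frac{3593}{7555} + \frac{317}{614}\right) - 224 = \frac{4601037}{4638770} - 224 = - \frac{1034483443}{4638770}$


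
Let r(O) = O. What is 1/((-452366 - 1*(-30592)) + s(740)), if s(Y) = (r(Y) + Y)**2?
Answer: 1/1768626 ≈ 5.6541e-7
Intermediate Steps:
s(Y) = 4*Y**2 (s(Y) = (Y + Y)**2 = (2*Y)**2 = 4*Y**2)
1/((-452366 - 1*(-30592)) + s(740)) = 1/((-452366 - 1*(-30592)) + 4*740**2) = 1/((-452366 + 30592) + 4*547600) = 1/(-421774 + 2190400) = 1/1768626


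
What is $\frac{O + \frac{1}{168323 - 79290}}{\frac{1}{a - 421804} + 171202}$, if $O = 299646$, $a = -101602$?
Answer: $\frac{821389728003442}{469298986827139} \approx 1.7502$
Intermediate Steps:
$\frac{O + \frac{1}{168323 - 79290}}{\frac{1}{a - 421804} + 171202} = \frac{299646 + \frac{1}{168323 - 79290}}{\frac{1}{-101602 - 421804} + 171202} = \frac{299646 + \frac{1}{89033}}{\frac{1}{-523406} + 171202} = \frac{299646 + \frac{1}{89033}}{- \frac{1}{523406} + 171202} = \frac{26678382319}{89033 \cdot \frac{89608154011}{523406}} = \frac{26678382319}{89033} \cdot \frac{523406}{89608154011} = \frac{821389728003442}{469298986827139}$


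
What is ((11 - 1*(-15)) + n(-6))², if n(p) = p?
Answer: 400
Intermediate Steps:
((11 - 1*(-15)) + n(-6))² = ((11 - 1*(-15)) - 6)² = ((11 + 15) - 6)² = (26 - 6)² = 20² = 400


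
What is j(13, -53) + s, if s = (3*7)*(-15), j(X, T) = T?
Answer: -368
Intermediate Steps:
s = -315 (s = 21*(-15) = -315)
j(13, -53) + s = -53 - 315 = -368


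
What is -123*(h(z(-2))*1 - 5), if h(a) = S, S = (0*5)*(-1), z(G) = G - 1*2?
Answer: 615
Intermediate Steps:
z(G) = -2 + G (z(G) = G - 2 = -2 + G)
S = 0 (S = 0*(-1) = 0)
h(a) = 0
-123*(h(z(-2))*1 - 5) = -123*(0*1 - 5) = -123*(0 - 5) = -123*(-5) = 615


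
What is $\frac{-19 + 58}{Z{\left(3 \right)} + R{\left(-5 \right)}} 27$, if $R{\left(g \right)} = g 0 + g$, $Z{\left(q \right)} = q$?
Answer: $- \frac{1053}{2} \approx -526.5$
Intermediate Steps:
$R{\left(g \right)} = g$ ($R{\left(g \right)} = 0 + g = g$)
$\frac{-19 + 58}{Z{\left(3 \right)} + R{\left(-5 \right)}} 27 = \frac{-19 + 58}{3 - 5} \cdot 27 = \frac{39}{-2} \cdot 27 = 39 \left(- \frac{1}{2}\right) 27 = \left(- \frac{39}{2}\right) 27 = - \frac{1053}{2}$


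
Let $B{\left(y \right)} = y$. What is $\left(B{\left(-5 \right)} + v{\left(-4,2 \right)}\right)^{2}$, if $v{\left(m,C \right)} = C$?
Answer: $9$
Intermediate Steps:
$\left(B{\left(-5 \right)} + v{\left(-4,2 \right)}\right)^{2} = \left(-5 + 2\right)^{2} = \left(-3\right)^{2} = 9$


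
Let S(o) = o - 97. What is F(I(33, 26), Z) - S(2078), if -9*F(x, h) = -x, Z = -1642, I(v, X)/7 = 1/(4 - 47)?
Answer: -766654/387 ≈ -1981.0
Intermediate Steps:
I(v, X) = -7/43 (I(v, X) = 7/(4 - 47) = 7/(-43) = 7*(-1/43) = -7/43)
S(o) = -97 + o
F(x, h) = x/9 (F(x, h) = -(-1)*x/9 = x/9)
F(I(33, 26), Z) - S(2078) = (1/9)*(-7/43) - (-97 + 2078) = -7/387 - 1*1981 = -7/387 - 1981 = -766654/387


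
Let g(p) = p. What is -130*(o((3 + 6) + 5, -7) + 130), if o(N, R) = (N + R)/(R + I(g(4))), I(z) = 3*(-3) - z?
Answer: -33709/2 ≈ -16855.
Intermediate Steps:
I(z) = -9 - z
o(N, R) = (N + R)/(-13 + R) (o(N, R) = (N + R)/(R + (-9 - 1*4)) = (N + R)/(R + (-9 - 4)) = (N + R)/(R - 13) = (N + R)/(-13 + R))
-130*(o((3 + 6) + 5, -7) + 130) = -130*((((3 + 6) + 5) - 7)/(-13 - 7) + 130) = -130*(((9 + 5) - 7)/(-20) + 130) = -130*(-(14 - 7)/20 + 130) = -130*(-1/20*7 + 130) = -130*(-7/20 + 130) = -130*2593/20 = -33709/2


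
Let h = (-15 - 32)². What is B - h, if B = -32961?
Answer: -35170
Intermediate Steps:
h = 2209 (h = (-47)² = 2209)
B - h = -32961 - 1*2209 = -32961 - 2209 = -35170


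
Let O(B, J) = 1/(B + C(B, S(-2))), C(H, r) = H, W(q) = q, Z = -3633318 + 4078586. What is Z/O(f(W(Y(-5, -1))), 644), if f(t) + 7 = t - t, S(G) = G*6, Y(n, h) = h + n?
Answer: -6233752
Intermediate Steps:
S(G) = 6*G
Z = 445268
f(t) = -7 (f(t) = -7 + (t - t) = -7 + 0 = -7)
O(B, J) = 1/(2*B) (O(B, J) = 1/(B + B) = 1/(2*B))
Z/O(f(W(Y(-5, -1))), 644) = 445268/(((½)/(-7))) = 445268/(((½)*(-⅐))) = 445268/(-1/14) = 445268*(-14) = -6233752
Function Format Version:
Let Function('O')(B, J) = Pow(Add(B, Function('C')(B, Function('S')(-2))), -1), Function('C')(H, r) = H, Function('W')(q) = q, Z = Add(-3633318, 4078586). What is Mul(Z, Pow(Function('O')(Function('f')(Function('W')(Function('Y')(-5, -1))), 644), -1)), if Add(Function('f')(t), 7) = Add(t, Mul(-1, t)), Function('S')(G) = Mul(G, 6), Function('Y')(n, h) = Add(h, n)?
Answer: -6233752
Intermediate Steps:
Function('S')(G) = Mul(6, G)
Z = 445268
Function('f')(t) = -7 (Function('f')(t) = Add(-7, Add(t, Mul(-1, t))) = Add(-7, 0) = -7)
Function('O')(B, J) = Mul(Rational(1, 2), Pow(B, -1)) (Function('O')(B, J) = Pow(Add(B, B), -1) = Pow(Mul(2, B), -1) = Mul(Rational(1, 2), Pow(B, -1)))
Mul(Z, Pow(Function('O')(Function('f')(Function('W')(Function('Y')(-5, -1))), 644), -1)) = Mul(445268, Pow(Mul(Rational(1, 2), Pow(-7, -1)), -1)) = Mul(445268, Pow(Mul(Rational(1, 2), Rational(-1, 7)), -1)) = Mul(445268, Pow(Rational(-1, 14), -1)) = Mul(445268, -14) = -6233752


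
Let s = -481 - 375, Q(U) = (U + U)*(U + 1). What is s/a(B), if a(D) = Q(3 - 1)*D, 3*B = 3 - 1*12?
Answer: 214/9 ≈ 23.778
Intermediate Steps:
B = -3 (B = (3 - 1*12)/3 = (3 - 12)/3 = (⅓)*(-9) = -3)
Q(U) = 2*U*(1 + U) (Q(U) = (2*U)*(1 + U) = 2*U*(1 + U))
s = -856
a(D) = 12*D (a(D) = (2*(3 - 1)*(1 + (3 - 1)))*D = (2*2*(1 + 2))*D = (2*2*3)*D = 12*D)
s/a(B) = -856/(12*(-3)) = -856/(-36) = -856*(-1/36) = 214/9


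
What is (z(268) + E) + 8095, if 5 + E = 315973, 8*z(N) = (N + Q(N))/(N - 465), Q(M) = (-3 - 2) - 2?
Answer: 510723027/1576 ≈ 3.2406e+5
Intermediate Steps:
Q(M) = -7 (Q(M) = -5 - 2 = -7)
z(N) = (-7 + N)/(8*(-465 + N)) (z(N) = ((N - 7)/(N - 465))/8 = ((-7 + N)/(-465 + N))/8 = (-7 + N)/(8*(-465 + N)))
E = 315968 (E = -5 + 315973 = 315968)
(z(268) + E) + 8095 = ((-7 + 268)/(8*(-465 + 268)) + 315968) + 8095 = ((⅛)*261/(-197) + 315968) + 8095 = ((⅛)*(-1/197)*261 + 315968) + 8095 = (-261/1576 + 315968) + 8095 = 497965307/1576 + 8095 = 510723027/1576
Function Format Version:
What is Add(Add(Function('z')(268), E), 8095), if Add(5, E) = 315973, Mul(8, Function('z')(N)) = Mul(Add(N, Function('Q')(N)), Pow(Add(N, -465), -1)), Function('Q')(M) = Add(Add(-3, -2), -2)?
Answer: Rational(510723027, 1576) ≈ 3.2406e+5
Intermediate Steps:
Function('Q')(M) = -7 (Function('Q')(M) = Add(-5, -2) = -7)
Function('z')(N) = Mul(Rational(1, 8), Pow(Add(-465, N), -1), Add(-7, N)) (Function('z')(N) = Mul(Rational(1, 8), Mul(Add(N, -7), Pow(Add(N, -465), -1))) = Mul(Rational(1, 8), Mul(Add(-7, N), Pow(Add(-465, N), -1))) = Mul(Rational(1, 8), Mul(Pow(Add(-465, N), -1), Add(-7, N))) = Mul(Rational(1, 8), Pow(Add(-465, N), -1), Add(-7, N)))
E = 315968 (E = Add(-5, 315973) = 315968)
Add(Add(Function('z')(268), E), 8095) = Add(Add(Mul(Rational(1, 8), Pow(Add(-465, 268), -1), Add(-7, 268)), 315968), 8095) = Add(Add(Mul(Rational(1, 8), Pow(-197, -1), 261), 315968), 8095) = Add(Add(Mul(Rational(1, 8), Rational(-1, 197), 261), 315968), 8095) = Add(Add(Rational(-261, 1576), 315968), 8095) = Add(Rational(497965307, 1576), 8095) = Rational(510723027, 1576)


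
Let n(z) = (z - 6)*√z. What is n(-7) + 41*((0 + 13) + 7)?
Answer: 820 - 13*I*√7 ≈ 820.0 - 34.395*I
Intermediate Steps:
n(z) = √z*(-6 + z) (n(z) = (-6 + z)*√z = √z*(-6 + z))
n(-7) + 41*((0 + 13) + 7) = √(-7)*(-6 - 7) + 41*((0 + 13) + 7) = (I*√7)*(-13) + 41*(13 + 7) = -13*I*√7 + 41*20 = -13*I*√7 + 820 = 820 - 13*I*√7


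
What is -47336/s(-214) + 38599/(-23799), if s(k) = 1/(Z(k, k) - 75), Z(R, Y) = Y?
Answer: 325572756497/23799 ≈ 1.3680e+7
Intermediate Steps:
s(k) = 1/(-75 + k) (s(k) = 1/(k - 75) = 1/(-75 + k))
-47336/s(-214) + 38599/(-23799) = -47336/(1/(-75 - 214)) + 38599/(-23799) = -47336/(1/(-289)) + 38599*(-1/23799) = -47336/(-1/289) - 38599/23799 = -47336*(-289) - 38599/23799 = 13680104 - 38599/23799 = 325572756497/23799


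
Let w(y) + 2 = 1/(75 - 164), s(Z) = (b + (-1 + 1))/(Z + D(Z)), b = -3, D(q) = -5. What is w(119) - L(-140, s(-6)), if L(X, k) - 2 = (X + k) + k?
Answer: 132599/979 ≈ 135.44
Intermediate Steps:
s(Z) = -3/(-5 + Z) (s(Z) = (-3 + (-1 + 1))/(Z - 5) = (-3 + 0)/(-5 + Z) = -3/(-5 + Z))
w(y) = -179/89 (w(y) = -2 + 1/(75 - 164) = -2 + 1/(-89) = -2 - 1/89 = -179/89)
L(X, k) = 2 + X + 2*k (L(X, k) = 2 + ((X + k) + k) = 2 + (X + 2*k) = 2 + X + 2*k)
w(119) - L(-140, s(-6)) = -179/89 - (2 - 140 + 2*(-3/(-5 - 6))) = -179/89 - (2 - 140 + 2*(-3/(-11))) = -179/89 - (2 - 140 + 2*(-3*(-1/11))) = -179/89 - (2 - 140 + 2*(3/11)) = -179/89 - (2 - 140 + 6/11) = -179/89 - 1*(-1512/11) = -179/89 + 1512/11 = 132599/979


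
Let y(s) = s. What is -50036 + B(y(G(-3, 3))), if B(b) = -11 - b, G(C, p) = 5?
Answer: -50052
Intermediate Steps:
-50036 + B(y(G(-3, 3))) = -50036 + (-11 - 1*5) = -50036 + (-11 - 5) = -50036 - 16 = -50052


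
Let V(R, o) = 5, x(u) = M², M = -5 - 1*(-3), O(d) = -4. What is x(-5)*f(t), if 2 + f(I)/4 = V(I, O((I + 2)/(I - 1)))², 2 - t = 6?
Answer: 368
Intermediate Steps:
M = -2 (M = -5 + 3 = -2)
t = -4 (t = 2 - 1*6 = 2 - 6 = -4)
x(u) = 4 (x(u) = (-2)² = 4)
f(I) = 92 (f(I) = -8 + 4*5² = -8 + 4*25 = -8 + 100 = 92)
x(-5)*f(t) = 4*92 = 368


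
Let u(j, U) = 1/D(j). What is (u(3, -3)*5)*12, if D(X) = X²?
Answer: 20/3 ≈ 6.6667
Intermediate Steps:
u(j, U) = j⁻² (u(j, U) = 1/(j²) = j⁻²)
(u(3, -3)*5)*12 = (5/3²)*12 = ((⅑)*5)*12 = (5/9)*12 = 20/3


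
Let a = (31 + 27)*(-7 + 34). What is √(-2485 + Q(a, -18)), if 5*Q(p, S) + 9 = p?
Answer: 2*I*√13585/5 ≈ 46.622*I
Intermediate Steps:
a = 1566 (a = 58*27 = 1566)
Q(p, S) = -9/5 + p/5
√(-2485 + Q(a, -18)) = √(-2485 + (-9/5 + (⅕)*1566)) = √(-2485 + (-9/5 + 1566/5)) = √(-2485 + 1557/5) = √(-10868/5) = 2*I*√13585/5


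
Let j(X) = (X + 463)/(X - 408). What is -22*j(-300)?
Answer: 1793/354 ≈ 5.0650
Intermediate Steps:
j(X) = (463 + X)/(-408 + X)
-22*j(-300) = -22*(463 - 300)/(-408 - 300) = -22*163/(-708) = -(-11)*163/354 = -22*(-163/708) = 1793/354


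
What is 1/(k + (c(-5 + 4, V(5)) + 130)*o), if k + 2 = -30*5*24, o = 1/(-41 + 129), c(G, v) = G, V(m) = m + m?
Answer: -88/316847 ≈ -0.00027774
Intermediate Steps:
V(m) = 2*m
o = 1/88 ≈ 0.011364
k = -3602 (k = -2 - 30*5*24 = -2 - 150*24 = -2 - 3600 = -3602)
1/(k + (c(-5 + 4, V(5)) + 130)*o) = 1/(-3602 + ((-5 + 4) + 130)*(1/88)) = 1/(-3602 + (-1 + 130)*(1/88)) = 1/(-3602 + 129*(1/88)) = 1/(-3602 + 129/88) = 1/(-316847/88) = -88/316847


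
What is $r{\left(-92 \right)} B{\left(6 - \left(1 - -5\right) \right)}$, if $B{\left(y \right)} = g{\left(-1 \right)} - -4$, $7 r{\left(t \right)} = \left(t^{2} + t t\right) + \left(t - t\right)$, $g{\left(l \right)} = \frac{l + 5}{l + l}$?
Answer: $\frac{33856}{7} \approx 4836.6$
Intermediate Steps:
$g{\left(l \right)} = \frac{5 + l}{2 l}$
$r{\left(t \right)} = \frac{2 t^{2}}{7}$ ($r{\left(t \right)} = \frac{\left(t^{2} + t t\right) + \left(t - t\right)}{7} = \frac{\left(t^{2} + t^{2}\right) + 0}{7} = \frac{2 t^{2} + 0}{7} = \frac{2 t^{2}}{7}$)
$B{\left(y \right)} = 2$ ($B{\left(y \right)} = \frac{5 - 1}{2 \left(-1\right)} - -4 = \frac{1}{2} \left(-1\right) 4 + 4 = -2 + 4 = 2$)
$r{\left(-92 \right)} B{\left(6 - \left(1 - -5\right) \right)} = \frac{2 \left(-92\right)^{2}}{7} \cdot 2 = \frac{2}{7} \cdot 8464 \cdot 2 = \frac{16928}{7} \cdot 2 = \frac{33856}{7}$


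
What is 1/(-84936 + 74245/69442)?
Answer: -69442/5898051467 ≈ -1.1774e-5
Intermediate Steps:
1/(-84936 + 74245/69442) = 1/(-5898051467/69442) = -69442/5898051467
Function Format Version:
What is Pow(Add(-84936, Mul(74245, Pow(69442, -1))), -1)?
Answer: Rational(-69442, 5898051467) ≈ -1.1774e-5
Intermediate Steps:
Pow(Add(-84936, Mul(74245, Pow(69442, -1))), -1) = Pow(Add(-84936, Mul(74245, Rational(1, 69442))), -1) = Pow(Add(-84936, Rational(74245, 69442)), -1) = Pow(Rational(-5898051467, 69442), -1) = Rational(-69442, 5898051467)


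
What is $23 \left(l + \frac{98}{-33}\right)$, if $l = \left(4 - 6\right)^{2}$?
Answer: $\frac{782}{33} \approx 23.697$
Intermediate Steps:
$l = 4$ ($l = \left(-2\right)^{2} = 4$)
$23 \left(l + \frac{98}{-33}\right) = 23 \left(4 + \frac{98}{-33}\right) = 23 \left(4 + 98 \left(- \frac{1}{33}\right)\right) = 23 \left(4 - \frac{98}{33}\right) = 23 \cdot \frac{34}{33} = \frac{782}{33}$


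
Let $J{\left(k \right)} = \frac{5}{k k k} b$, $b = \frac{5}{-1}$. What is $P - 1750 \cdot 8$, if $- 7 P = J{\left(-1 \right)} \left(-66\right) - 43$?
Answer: $- \frac{96307}{7} \approx -13758.0$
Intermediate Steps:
$b = -5$ ($b = 5 \left(-1\right) = -5$)
$J{\left(k \right)} = - \frac{25}{k^{3}}$ ($J{\left(k \right)} = \frac{5}{k k k} \left(-5\right) = \frac{5}{k^{2} k} \left(-5\right) = \frac{5}{k^{3}} \left(-5\right) = - \frac{25}{k^{3}}$)
$P = \frac{1693}{7}$ ($P = - \frac{- \frac{25}{-1} \left(-66\right) - 43}{7} = - \frac{\left(-25\right) \left(-1\right) \left(-66\right) - 43}{7} = - \frac{25 \left(-66\right) - 43}{7} = - \frac{-1650 - 43}{7} = \left(- \frac{1}{7}\right) \left(-1693\right) = \frac{1693}{7} \approx 241.86$)
$P - 1750 \cdot 8 = \frac{1693}{7} - 1750 \cdot 8 = \frac{1693}{7} - 14000 = - \frac{96307}{7}$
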